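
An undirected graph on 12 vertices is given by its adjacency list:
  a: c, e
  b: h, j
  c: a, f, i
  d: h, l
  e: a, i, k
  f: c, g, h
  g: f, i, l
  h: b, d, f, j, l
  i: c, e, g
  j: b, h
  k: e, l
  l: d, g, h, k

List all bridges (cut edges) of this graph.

none

The edges on the cycle h-j-b-h are not bridges since each lies on that cycle.
Every edge lies on some cycle, so there are no bridges.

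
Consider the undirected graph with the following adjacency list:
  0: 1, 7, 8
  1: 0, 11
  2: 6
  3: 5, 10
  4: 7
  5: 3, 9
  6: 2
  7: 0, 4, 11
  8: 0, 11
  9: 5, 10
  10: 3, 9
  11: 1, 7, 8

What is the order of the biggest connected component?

6

Starting from 2 we can reach 2, 6. That is one component of size 2.
Starting from 3 we can reach 3, 5, 9, 10. That is one component of size 4.
Starting from 0 we can reach 0, 1, 4, 7, 8, 11. That is one component of size 6.
The largest has 6 vertices.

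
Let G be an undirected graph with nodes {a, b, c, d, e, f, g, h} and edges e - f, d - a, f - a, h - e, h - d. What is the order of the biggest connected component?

5

b is isolated — a component by itself.
g is isolated — a component by itself.
c is isolated — a component by itself.
Starting from a we can reach a, d, e, f, h. That is one component of size 5.
The largest has 5 vertices.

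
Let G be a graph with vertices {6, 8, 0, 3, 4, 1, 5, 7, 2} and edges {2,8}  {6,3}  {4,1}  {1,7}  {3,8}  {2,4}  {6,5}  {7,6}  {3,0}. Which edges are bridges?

0-3, 5-6

The edges on the cycle 2-4-1-7-6-3-8-2 are not bridges since each lies on that cycle.
But removing 0 - 3 disconnects 0 from 3; removing 6 - 5 disconnects 6 from 5 — these are bridges.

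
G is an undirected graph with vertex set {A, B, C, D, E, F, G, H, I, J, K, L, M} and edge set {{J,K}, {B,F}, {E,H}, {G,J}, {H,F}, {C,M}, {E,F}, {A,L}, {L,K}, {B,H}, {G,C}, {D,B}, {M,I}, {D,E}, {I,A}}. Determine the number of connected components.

2

Starting from B we can reach B, D, E, F, H. That is one component of size 5.
Starting from A we can reach A, C, G, I, J, K, L, M. That is one component of size 8.
Total: 2 components.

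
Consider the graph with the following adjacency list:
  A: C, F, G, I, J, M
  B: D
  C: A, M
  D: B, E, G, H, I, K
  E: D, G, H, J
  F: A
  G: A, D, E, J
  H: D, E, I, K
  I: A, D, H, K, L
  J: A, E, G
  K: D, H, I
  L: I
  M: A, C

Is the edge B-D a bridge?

Removing B-D leaves no path between B and D: the component count goes from 1 to 2. So it is a bridge.

Yes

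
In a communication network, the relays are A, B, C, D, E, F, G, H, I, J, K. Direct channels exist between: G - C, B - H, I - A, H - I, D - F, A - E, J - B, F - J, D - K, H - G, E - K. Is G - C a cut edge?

Removing G - C leaves no path between G and C: the component count goes from 1 to 2. So it is a bridge.

Yes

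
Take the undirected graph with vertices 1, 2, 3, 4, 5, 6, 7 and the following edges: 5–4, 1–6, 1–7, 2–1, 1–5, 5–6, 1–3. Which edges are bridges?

The edges on the cycle 1-5-6-1 are not bridges since each lies on that cycle.
But removing 1–3 disconnects 1 from 3; removing 1–2 disconnects 1 from 2; removing 1–7 disconnects 1 from 7; removing 5–4 disconnects 5 from 4 — these are bridges.

1-2, 1-3, 1-7, 4-5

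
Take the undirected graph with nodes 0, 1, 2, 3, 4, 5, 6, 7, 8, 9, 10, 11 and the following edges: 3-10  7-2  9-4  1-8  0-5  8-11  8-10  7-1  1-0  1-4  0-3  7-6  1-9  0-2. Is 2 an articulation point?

Deleting 2 leaves 1 component (was 1) (its neighbors 0, 7 remain connected to each other), so 2 is not a cut vertex.

No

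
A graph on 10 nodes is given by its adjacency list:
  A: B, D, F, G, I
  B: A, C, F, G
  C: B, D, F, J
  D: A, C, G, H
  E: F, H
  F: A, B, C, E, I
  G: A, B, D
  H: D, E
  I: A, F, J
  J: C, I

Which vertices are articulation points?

Removing F, for instance, still leaves 1 component. No single vertex removal increases the component count — the graph has no articulation points.

none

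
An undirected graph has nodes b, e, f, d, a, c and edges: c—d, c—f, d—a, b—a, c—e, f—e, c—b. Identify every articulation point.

c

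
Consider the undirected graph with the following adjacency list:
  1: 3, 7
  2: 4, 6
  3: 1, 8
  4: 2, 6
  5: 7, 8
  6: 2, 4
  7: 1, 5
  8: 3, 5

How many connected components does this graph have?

Starting from 2 we can reach 2, 4, 6. That is one component of size 3.
Starting from 1 we can reach 1, 3, 5, 7, 8. That is one component of size 5.
Total: 2 components.

2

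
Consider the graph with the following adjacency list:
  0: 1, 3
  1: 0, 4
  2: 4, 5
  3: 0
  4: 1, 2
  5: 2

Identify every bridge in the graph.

removing 1-0 disconnects 1 from 0; removing 4-2 disconnects 4 from 2; removing 5-2 disconnects 5 from 2; removing 1-4 disconnects 1 from 4 — these are bridges.
In total 5 edges are bridges.

0-1, 0-3, 1-4, 2-4, 2-5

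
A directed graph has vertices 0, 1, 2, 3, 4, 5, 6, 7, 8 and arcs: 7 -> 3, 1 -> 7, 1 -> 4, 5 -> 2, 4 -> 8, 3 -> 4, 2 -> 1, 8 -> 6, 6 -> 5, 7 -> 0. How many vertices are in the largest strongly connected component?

8

{1, 2, 3, 4, 5, 6, 7, 8} are all mutually reachable — one SCC of size 8.
{0} is an SCC by itself.
The largest has 8 vertices.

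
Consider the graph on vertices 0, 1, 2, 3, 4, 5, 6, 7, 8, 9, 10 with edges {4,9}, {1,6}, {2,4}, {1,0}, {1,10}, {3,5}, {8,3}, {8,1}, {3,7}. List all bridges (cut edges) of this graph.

0-1, 1-10, 1-6, 1-8, 2-4, 3-5, 3-7, 3-8, 4-9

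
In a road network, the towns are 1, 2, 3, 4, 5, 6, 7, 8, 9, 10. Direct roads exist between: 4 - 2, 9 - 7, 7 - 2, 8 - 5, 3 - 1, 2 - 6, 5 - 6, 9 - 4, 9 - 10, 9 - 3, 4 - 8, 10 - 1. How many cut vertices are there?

Removing 9 increases the component count from 1 to 2, so 9 is a cut vertex.
By contrast removing 7 leaves 1 component; it is not a cut vertex. No other vertex is a cut vertex either.

1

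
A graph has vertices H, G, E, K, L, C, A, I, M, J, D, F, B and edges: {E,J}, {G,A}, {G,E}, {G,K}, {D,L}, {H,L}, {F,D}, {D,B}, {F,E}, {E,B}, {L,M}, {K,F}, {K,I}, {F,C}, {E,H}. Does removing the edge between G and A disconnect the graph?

Removing G–A leaves no path between G and A: the component count goes from 1 to 2. So it is a bridge.

Yes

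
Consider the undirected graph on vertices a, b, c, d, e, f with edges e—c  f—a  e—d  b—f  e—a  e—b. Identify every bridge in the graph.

The edges on the cycle e-b-f-a-e are not bridges since each lies on that cycle.
But removing e—c disconnects e from c; removing e—d disconnects e from d — these are bridges.

c-e, d-e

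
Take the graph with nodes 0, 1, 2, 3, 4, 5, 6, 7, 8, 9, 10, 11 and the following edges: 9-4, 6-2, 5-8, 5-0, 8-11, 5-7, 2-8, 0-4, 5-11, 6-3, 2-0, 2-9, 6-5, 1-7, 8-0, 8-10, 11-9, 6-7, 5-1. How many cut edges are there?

2

The edges on the cycle 2-9-4-0-2 are not bridges since each lies on that cycle.
But removing 3-6 disconnects 3 from 6; removing 10-8 disconnects 10 from 8 — these are bridges.
That makes 2 bridges.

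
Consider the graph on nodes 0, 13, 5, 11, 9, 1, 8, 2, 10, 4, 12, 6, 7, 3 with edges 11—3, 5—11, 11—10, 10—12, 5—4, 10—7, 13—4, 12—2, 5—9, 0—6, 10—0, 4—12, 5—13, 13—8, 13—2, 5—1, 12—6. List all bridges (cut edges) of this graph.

1-5, 10-7, 11-3, 13-8, 5-9

The edges on the cycle 10-0-6-12-10 are not bridges since each lies on that cycle.
But removing 5—1 disconnects 5 from 1; removing 13—8 disconnects 13 from 8; removing 7—10 disconnects 7 from 10; removing 9—5 disconnects 9 from 5 — these are bridges.
In total 5 edges are bridges.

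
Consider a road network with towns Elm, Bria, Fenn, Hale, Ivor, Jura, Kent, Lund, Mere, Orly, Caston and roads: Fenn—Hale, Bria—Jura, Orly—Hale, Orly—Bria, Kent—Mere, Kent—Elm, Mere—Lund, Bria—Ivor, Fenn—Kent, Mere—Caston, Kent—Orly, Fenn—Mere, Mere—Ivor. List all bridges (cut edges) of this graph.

Bria-Jura, Caston-Mere, Elm-Kent, Lund-Mere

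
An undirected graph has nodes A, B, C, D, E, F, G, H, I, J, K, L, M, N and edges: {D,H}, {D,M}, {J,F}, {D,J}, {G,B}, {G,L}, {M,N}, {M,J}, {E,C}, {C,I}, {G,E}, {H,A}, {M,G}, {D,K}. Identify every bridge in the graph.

A-H, B-G, C-E, C-I, D-H, D-K, E-G, F-J, G-L, G-M, M-N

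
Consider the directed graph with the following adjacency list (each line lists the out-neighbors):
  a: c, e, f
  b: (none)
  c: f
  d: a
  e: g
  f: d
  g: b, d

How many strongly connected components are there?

2

{a, c, d, e, f, g} are all mutually reachable — one SCC of size 6.
{b} is an SCC by itself.
That gives 2 strongly connected components.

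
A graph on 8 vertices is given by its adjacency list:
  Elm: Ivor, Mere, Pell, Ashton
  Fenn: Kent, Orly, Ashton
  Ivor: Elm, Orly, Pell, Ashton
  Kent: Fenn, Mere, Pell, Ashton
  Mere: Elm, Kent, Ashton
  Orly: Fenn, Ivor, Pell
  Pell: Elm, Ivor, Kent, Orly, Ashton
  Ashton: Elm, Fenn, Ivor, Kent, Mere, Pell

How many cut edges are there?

The edges on the cycle Ivor-Ashton-Fenn-Kent-Mere-Elm-Ivor are not bridges since each lies on that cycle.
Every edge lies on some cycle, so there are no bridges.

0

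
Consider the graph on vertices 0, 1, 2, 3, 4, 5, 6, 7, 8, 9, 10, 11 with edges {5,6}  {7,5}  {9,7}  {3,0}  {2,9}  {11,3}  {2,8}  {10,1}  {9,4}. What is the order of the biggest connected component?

7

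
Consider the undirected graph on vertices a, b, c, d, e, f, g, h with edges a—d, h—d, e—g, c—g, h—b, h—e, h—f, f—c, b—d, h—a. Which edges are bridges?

The edges on the cycle h-f-c-g-e-h are not bridges since each lies on that cycle.
Every edge lies on some cycle, so there are no bridges.

none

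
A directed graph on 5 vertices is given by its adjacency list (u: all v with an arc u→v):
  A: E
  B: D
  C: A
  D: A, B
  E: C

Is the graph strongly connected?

There is no directed path from A to D, so the graph is not strongly connected.

No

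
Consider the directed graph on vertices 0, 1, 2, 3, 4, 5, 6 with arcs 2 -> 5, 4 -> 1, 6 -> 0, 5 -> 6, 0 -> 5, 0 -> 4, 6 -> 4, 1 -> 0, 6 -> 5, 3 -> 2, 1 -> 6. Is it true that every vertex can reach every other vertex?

No

There is no directed path from 5 to 3, so the graph is not strongly connected.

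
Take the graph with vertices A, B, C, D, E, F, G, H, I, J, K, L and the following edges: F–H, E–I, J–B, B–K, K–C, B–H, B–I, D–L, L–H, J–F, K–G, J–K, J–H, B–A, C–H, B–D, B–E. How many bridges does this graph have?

2

The edges on the cycle J-B-D-L-H-J are not bridges since each lies on that cycle.
But removing K–G disconnects K from G; removing A–B disconnects A from B — these are bridges.
That makes 2 bridges.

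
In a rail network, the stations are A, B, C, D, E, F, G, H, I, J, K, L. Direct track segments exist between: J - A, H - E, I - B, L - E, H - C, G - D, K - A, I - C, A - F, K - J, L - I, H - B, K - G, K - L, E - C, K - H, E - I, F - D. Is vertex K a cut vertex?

Yes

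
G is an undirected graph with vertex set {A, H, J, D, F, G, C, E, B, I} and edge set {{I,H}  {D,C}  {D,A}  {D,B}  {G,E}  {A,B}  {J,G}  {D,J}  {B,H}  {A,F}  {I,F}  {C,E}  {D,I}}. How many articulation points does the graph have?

Removing D increases the component count from 1 to 2, so D is a cut vertex.
By contrast removing A leaves 1 component; it is not a cut vertex. No other vertex is a cut vertex either.

1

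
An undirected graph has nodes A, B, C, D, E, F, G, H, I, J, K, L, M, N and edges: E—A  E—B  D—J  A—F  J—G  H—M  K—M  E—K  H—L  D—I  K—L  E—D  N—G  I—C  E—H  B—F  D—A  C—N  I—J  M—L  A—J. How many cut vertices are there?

1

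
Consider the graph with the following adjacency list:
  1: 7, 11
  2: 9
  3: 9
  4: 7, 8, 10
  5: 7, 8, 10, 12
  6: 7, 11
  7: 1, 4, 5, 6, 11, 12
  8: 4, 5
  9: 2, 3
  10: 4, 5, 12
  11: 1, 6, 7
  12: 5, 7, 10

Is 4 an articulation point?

No

Deleting 4 leaves 2 components (was 2), so 4 is not a cut vertex.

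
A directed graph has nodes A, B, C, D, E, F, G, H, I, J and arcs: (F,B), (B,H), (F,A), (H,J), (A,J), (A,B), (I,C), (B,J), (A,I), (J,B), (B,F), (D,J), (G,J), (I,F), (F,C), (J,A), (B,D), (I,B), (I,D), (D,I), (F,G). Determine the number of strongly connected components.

3

{A, B, D, F, G, H, I, J} are all mutually reachable — one SCC of size 8.
{E} is an SCC by itself.
{C} is an SCC by itself.
That gives 3 strongly connected components.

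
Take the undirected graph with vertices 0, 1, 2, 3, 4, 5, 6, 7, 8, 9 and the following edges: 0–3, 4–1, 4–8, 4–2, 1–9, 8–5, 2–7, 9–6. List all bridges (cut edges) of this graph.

0-3, 1-4, 1-9, 2-4, 2-7, 4-8, 5-8, 6-9

removing 4–1 disconnects 4 from 1; removing 0–3 disconnects 0 from 3; removing 8–5 disconnects 8 from 5; removing 2–4 disconnects 2 from 4 — these are bridges.
In total 8 edges are bridges.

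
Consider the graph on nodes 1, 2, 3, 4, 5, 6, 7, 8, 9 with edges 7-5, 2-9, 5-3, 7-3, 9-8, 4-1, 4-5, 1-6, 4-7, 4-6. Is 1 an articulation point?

Deleting 1 leaves 2 components (was 2), so 1 is not a cut vertex.

No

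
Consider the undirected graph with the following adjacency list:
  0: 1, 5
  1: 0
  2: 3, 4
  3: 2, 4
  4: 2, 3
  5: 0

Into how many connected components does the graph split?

2

Starting from 0 we can reach 0, 1, 5. That is one component of size 3.
Starting from 2 we can reach 2, 3, 4. That is one component of size 3.
Total: 2 components.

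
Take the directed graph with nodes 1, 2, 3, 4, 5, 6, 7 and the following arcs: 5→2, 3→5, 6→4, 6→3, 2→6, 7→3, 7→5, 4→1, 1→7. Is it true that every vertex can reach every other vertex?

From 1 we can reach every vertex (1, 2, 3, 4, 5, 6, 7), and every vertex can reach 1 (1, 2, 3, 4, 5, 6, 7). So the whole graph is one strongly connected component.

Yes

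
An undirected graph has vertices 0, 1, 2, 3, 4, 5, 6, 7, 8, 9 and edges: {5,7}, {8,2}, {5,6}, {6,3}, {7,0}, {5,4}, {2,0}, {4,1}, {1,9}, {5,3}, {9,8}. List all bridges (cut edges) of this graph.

The edges on the cycle 5-6-3-5 are not bridges since each lies on that cycle.
Every edge lies on some cycle, so there are no bridges.

none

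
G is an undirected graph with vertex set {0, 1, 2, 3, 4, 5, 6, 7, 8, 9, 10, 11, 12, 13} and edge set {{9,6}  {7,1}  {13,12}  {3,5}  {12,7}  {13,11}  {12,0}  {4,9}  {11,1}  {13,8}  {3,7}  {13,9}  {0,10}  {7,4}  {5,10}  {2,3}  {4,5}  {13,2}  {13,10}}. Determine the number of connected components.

Starting from 0 we can reach 0, 1, 2, 3, 4, 5, 6, 7, 8, 9, 10, 11, 12, 13. That is one component of size 14.
Total: 1 component.

1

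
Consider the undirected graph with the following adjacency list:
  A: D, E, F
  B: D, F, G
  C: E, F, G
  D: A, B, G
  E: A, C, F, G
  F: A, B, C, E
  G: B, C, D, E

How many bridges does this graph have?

0

The edges on the cycle G-B-F-C-G are not bridges since each lies on that cycle.
Every edge lies on some cycle, so there are no bridges.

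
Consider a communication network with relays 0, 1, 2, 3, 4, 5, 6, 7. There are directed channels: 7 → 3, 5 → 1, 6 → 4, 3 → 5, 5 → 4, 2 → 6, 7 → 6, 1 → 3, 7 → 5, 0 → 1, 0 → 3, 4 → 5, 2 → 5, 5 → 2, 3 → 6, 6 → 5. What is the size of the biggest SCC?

{1, 2, 3, 4, 5, 6} are all mutually reachable — one SCC of size 6.
{7} is an SCC by itself.
{0} is an SCC by itself.
The largest has 6 vertices.

6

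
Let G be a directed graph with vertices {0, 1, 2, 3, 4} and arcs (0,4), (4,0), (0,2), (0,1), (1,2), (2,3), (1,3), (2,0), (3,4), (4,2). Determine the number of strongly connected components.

{0, 1, 2, 3, 4} are all mutually reachable — one SCC of size 5.
That gives 1 strongly connected component.

1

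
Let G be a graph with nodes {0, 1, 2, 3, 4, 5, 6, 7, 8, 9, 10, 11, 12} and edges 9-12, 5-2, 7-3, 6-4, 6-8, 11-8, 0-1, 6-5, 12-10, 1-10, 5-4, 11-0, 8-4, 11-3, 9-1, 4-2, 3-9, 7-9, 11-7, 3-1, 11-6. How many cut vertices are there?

1

Removing 11 increases the component count from 1 to 2, so 11 is a cut vertex.
By contrast removing 6 leaves 1 component; it is not a cut vertex. No other vertex is a cut vertex either.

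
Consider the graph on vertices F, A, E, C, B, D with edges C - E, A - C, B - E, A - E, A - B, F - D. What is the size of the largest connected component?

4

Starting from D we can reach D, F. That is one component of size 2.
Starting from A we can reach A, B, C, E. That is one component of size 4.
The largest has 4 vertices.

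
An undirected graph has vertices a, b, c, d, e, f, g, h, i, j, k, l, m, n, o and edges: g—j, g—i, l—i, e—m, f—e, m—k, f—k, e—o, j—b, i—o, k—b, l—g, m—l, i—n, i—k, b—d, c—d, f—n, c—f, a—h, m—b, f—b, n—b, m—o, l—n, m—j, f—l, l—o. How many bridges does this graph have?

1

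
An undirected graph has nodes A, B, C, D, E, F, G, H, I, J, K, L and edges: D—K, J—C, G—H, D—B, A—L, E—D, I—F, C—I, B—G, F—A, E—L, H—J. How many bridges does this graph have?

The edges on the cycle E-D-B-G-H-J-C-I-F-A-L-E are not bridges since each lies on that cycle.
But removing D—K disconnects D from K — this is a bridge.

1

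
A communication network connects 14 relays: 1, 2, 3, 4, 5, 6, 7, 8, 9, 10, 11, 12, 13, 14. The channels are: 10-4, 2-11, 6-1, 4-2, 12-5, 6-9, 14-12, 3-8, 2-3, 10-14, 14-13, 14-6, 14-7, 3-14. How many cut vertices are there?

5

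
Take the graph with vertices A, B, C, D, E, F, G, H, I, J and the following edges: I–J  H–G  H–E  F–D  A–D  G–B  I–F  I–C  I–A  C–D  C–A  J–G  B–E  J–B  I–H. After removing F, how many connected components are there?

1

With F gone, the remaining components are: {A, B, C, D, E, G, H, I, J}.
That is 1 component.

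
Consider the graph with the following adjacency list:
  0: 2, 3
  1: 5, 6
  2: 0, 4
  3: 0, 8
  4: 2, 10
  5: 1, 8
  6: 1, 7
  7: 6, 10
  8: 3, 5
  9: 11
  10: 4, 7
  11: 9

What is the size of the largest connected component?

Starting from 9 we can reach 9, 11. That is one component of size 2.
Starting from 0 we can reach 0, 1, 2, 3, 4, 5, 6, 7, 8, 10. That is one component of size 10.
The largest has 10 vertices.

10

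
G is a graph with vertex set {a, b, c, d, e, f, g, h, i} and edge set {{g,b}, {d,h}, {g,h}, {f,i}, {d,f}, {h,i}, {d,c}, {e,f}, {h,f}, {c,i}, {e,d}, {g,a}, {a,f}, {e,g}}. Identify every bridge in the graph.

The edges on the cycle g-a-f-i-h-g are not bridges since each lies on that cycle.
But removing g - b disconnects g from b — this is a bridge.

b-g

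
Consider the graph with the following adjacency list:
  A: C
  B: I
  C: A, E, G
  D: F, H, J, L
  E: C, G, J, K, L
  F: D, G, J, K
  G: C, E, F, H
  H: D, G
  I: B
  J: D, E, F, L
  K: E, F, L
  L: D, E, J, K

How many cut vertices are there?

1

Removing C increases the component count from 2 to 3, so C is a cut vertex.
By contrast removing H leaves 2 components; it is not a cut vertex. No other vertex is a cut vertex either.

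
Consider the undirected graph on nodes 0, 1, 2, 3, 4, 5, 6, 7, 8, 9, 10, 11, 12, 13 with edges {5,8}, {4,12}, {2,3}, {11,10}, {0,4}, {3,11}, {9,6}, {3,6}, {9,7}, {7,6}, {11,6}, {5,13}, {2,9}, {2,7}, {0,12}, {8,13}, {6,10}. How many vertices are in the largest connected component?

7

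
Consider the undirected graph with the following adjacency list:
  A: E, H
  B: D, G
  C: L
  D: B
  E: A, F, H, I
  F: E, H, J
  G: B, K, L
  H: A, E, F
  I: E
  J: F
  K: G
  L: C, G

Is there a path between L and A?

The component containing L is {B, C, D, G, K, L}, and A is not in it.

No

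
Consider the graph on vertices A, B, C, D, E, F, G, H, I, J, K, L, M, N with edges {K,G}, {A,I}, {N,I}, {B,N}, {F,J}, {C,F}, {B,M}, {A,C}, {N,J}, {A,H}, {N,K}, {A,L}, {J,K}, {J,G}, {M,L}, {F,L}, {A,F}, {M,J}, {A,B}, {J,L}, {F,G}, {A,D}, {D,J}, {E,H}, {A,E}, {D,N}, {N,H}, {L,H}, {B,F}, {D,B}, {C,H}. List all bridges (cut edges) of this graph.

none

The edges on the cycle A-D-B-M-J-G-F-C-A are not bridges since each lies on that cycle.
Every edge lies on some cycle, so there are no bridges.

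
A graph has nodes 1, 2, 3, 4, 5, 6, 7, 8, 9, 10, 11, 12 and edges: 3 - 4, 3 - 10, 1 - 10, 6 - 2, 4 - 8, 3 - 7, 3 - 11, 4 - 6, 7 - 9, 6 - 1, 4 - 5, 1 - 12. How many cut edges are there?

7

The edges on the cycle 3-4-6-1-10-3 are not bridges since each lies on that cycle.
But removing 3 - 11 disconnects 3 from 11; removing 4 - 8 disconnects 4 from 8; removing 9 - 7 disconnects 9 from 7; removing 1 - 12 disconnects 1 from 12 — these are bridges.
In total 7 edges are bridges.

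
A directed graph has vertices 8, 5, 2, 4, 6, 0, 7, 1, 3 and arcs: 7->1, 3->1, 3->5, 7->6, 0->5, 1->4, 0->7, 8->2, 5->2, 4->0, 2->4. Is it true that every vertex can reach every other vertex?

There is no directed path from 1 to 8, so the graph is not strongly connected.

No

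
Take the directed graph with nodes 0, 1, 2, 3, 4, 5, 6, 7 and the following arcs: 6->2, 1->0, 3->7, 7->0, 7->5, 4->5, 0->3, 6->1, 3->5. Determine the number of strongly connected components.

{0, 3, 7} are all mutually reachable — one SCC of size 3.
{5} is an SCC by itself.
{6} is an SCC by itself.
{1} is an SCC by itself.
{2} is an SCC by itself.
(and 1 more singleton SCC)
That gives 6 strongly connected components.

6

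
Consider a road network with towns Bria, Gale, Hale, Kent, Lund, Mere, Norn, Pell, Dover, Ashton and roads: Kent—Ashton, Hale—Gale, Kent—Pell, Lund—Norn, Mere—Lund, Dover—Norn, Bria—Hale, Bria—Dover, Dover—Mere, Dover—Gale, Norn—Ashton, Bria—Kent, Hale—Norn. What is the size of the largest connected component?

Starting from Bria we can reach Bria, Gale, Hale, Kent, Lund, Mere, Norn, Pell, Dover, Ashton. That is one component of size 10.
The largest has 10 vertices.

10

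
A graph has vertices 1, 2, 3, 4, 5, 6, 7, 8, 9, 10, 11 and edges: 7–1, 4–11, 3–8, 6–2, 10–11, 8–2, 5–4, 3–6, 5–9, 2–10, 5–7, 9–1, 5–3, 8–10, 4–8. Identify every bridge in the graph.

none

The edges on the cycle 3-6-2-8-3 are not bridges since each lies on that cycle.
Every edge lies on some cycle, so there are no bridges.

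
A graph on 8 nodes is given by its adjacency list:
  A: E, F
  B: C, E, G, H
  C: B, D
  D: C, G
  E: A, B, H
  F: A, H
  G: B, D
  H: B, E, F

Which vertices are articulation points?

B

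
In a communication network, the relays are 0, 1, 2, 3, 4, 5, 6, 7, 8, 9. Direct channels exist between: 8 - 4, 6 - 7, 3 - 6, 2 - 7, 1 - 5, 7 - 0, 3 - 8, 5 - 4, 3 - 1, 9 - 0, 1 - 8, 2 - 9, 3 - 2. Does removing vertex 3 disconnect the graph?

Deleting 3 raises the number of components from 1 to 2, so 3 is a cut vertex.

Yes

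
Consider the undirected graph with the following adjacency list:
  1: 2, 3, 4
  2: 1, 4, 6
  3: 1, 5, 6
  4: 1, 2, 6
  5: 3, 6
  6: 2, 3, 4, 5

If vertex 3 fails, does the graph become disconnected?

Deleting 3 leaves 1 component (was 1) (its neighbors 1, 5, 6 remain connected to each other), so 3 is not a cut vertex.

No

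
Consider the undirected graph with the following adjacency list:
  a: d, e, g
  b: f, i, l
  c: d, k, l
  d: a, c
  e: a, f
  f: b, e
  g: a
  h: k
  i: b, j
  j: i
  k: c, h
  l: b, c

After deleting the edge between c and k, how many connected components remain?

2

Before removal there is 1 component.
c-k is a bridge — removing it separates c's side from k's side.
After removal: 2 components.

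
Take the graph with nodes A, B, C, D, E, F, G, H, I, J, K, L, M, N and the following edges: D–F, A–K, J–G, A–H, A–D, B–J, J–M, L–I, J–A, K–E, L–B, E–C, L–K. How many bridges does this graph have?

8

The edges on the cycle L-B-J-A-K-L are not bridges since each lies on that cycle.
But removing G–J disconnects G from J; removing A–H disconnects A from H; removing K–E disconnects K from E; removing D–A disconnects D from A — these are bridges.
In total 8 edges are bridges.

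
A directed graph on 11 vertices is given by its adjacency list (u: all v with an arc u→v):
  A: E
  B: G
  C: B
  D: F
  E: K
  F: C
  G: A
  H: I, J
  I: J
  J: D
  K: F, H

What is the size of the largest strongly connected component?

11

{A, B, C, D, E, F, G, H, I, J, K} are all mutually reachable — one SCC of size 11.
The largest has 11 vertices.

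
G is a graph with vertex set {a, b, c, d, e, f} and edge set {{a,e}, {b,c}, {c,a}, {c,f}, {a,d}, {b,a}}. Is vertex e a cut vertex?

No

Deleting e leaves 1 component (was 1), so e is not a cut vertex.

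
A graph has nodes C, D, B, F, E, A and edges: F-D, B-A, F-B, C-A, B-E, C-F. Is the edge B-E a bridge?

Yes

Removing B-E leaves no path between B and E: the component count goes from 1 to 2. So it is a bridge.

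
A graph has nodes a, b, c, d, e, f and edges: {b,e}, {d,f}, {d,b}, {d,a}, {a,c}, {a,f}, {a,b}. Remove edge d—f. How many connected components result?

d and f are still connected via d-a-f, so the component count stays at 1.

1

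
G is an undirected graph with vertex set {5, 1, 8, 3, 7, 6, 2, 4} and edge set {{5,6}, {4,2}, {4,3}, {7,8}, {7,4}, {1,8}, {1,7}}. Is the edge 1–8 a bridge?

After removing 1–8, the path 1-7-8 still connects them, so the edge is not a bridge.

No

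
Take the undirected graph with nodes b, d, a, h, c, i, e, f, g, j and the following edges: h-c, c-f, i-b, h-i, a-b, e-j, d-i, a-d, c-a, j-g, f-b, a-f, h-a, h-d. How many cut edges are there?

2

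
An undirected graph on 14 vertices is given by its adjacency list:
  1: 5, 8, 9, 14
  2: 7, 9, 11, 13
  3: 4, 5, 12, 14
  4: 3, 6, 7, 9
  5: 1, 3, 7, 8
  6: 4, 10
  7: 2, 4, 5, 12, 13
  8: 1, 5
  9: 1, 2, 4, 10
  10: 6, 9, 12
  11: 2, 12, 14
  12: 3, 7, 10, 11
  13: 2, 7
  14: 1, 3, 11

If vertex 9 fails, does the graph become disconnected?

Deleting 9 leaves 1 component (was 1) (its neighbors 1, 2, 4, 10 remain connected to each other), so 9 is not a cut vertex.

No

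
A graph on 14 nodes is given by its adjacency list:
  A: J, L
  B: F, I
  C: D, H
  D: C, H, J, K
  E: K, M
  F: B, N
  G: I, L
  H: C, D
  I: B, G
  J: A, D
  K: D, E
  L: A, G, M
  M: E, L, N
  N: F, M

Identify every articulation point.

D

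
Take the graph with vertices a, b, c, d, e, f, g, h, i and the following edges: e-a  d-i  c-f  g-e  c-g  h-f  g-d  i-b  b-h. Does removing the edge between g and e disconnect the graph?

Removing g-e leaves no path between g and e: the component count goes from 1 to 2. So it is a bridge.

Yes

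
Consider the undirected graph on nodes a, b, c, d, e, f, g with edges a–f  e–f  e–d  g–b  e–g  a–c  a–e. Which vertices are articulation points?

Removing a increases the component count from 1 to 2, so a is a cut vertex.
Removing e increases the component count from 1 to 3, so e is a cut vertex.
Removing g increases the component count from 1 to 2, so g is a cut vertex.
By contrast removing b leaves 1 component; it is not a cut vertex. No other vertex is a cut vertex either.

a, e, g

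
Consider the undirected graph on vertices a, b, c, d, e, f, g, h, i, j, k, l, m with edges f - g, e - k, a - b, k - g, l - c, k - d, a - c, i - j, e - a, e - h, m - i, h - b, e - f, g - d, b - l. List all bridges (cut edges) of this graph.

The edges on the cycle e-f-g-d-k-e are not bridges since each lies on that cycle.
But removing m - i disconnects m from i; removing i - j disconnects i from j — these are bridges.

i-j, i-m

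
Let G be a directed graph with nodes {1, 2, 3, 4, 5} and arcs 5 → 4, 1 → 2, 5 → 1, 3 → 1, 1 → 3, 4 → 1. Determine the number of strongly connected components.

{1, 3} are all mutually reachable — one SCC of size 2.
{5} is an SCC by itself.
{2} is an SCC by itself.
{4} is an SCC by itself.
That gives 4 strongly connected components.

4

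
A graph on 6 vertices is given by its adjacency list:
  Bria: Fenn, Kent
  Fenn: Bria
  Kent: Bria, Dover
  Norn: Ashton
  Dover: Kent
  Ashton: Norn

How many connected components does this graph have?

2

Starting from Norn we can reach Norn, Ashton. That is one component of size 2.
Starting from Bria we can reach Bria, Fenn, Kent, Dover. That is one component of size 4.
Total: 2 components.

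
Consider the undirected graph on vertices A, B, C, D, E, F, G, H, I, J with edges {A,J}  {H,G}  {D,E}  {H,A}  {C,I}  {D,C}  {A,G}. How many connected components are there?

B is isolated — a component by itself.
F is isolated — a component by itself.
Starting from A we can reach A, G, H, J. That is one component of size 4.
Starting from C we can reach C, D, E, I. That is one component of size 4.
Total: 4 components.

4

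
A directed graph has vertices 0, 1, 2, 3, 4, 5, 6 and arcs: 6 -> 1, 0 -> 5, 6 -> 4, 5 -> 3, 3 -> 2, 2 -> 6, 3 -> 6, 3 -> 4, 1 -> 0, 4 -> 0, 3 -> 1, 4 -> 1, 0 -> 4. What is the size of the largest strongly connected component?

7

{0, 1, 2, 3, 4, 5, 6} are all mutually reachable — one SCC of size 7.
The largest has 7 vertices.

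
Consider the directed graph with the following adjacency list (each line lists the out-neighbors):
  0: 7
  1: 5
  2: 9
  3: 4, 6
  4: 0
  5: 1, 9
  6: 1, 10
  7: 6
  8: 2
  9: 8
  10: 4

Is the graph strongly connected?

There is no directed path from 5 to 10, so the graph is not strongly connected.

No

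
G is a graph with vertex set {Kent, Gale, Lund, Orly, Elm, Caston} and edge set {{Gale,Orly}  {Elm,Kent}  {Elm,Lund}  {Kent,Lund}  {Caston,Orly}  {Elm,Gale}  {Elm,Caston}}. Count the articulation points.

Removing Elm increases the component count from 1 to 2, so Elm is a cut vertex.
By contrast removing Kent leaves 1 component; it is not a cut vertex. No other vertex is a cut vertex either.

1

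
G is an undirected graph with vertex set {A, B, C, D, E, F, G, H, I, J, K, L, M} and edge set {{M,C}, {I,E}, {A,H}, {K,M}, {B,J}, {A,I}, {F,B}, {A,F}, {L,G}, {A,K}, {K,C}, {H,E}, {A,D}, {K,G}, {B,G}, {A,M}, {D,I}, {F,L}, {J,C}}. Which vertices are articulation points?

A

Removing A increases the component count from 1 to 2, so A is a cut vertex.
By contrast removing F leaves 1 component; it is not a cut vertex. No other vertex is a cut vertex either.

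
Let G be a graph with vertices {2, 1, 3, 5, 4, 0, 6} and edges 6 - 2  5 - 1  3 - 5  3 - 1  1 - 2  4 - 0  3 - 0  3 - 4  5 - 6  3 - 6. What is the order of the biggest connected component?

Starting from 0 we can reach 0, 1, 2, 3, 4, 5, 6. That is one component of size 7.
The largest has 7 vertices.

7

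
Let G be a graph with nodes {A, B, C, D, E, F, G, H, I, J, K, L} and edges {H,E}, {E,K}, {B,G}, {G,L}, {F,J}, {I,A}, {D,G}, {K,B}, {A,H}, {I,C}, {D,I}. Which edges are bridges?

C-I, F-J, G-L

The edges on the cycle D-I-A-H-E-K-B-G-D are not bridges since each lies on that cycle.
But removing F - J disconnects F from J; removing I - C disconnects I from C; removing L - G disconnects L from G — these are bridges.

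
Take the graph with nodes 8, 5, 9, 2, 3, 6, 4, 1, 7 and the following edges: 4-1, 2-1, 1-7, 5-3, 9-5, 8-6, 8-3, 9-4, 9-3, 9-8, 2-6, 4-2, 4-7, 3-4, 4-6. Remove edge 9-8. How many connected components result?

1

9 and 8 are still connected via 9-3-8, so the component count stays at 1.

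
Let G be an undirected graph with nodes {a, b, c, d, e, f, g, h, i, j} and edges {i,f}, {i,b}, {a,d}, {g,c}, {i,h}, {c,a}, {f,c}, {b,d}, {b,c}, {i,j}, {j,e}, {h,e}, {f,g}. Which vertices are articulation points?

Removing i increases the component count from 1 to 2, so i is a cut vertex.
By contrast removing h leaves 1 component; it is not a cut vertex. No other vertex is a cut vertex either.

i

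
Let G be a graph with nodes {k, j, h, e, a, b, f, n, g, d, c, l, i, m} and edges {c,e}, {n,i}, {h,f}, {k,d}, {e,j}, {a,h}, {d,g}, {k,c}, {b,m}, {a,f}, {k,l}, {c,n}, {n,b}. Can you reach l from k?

From k we can reach b, c, d, e, g, i, j, k, l, m, n, which includes l.

Yes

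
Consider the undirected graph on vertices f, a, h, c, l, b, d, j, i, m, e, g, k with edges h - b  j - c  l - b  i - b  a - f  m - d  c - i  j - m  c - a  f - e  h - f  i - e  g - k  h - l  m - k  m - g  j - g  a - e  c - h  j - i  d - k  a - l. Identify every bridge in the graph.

none

The edges on the cycle m-d-k-m are not bridges since each lies on that cycle.
Every edge lies on some cycle, so there are no bridges.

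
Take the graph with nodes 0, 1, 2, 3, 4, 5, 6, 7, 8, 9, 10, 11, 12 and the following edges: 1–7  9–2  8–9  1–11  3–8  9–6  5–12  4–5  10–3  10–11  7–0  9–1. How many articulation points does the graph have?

4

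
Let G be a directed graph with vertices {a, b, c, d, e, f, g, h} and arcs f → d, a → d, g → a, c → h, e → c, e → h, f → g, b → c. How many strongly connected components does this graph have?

8

{a} is an SCC by itself.
{f} is an SCC by itself.
{h} is an SCC by itself.
{c} is an SCC by itself.
{d} is an SCC by itself.
(and 3 more singleton SCCs)
That gives 8 strongly connected components.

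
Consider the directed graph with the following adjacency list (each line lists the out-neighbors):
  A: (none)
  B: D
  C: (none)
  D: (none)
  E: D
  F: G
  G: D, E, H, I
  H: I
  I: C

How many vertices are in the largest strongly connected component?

{G} is an SCC by itself.
{H} is an SCC by itself.
{E} is an SCC by itself.
{B} is an SCC by itself.
{A} is an SCC by itself.
(and 4 more singleton SCCs)
The largest has 1 vertex.

1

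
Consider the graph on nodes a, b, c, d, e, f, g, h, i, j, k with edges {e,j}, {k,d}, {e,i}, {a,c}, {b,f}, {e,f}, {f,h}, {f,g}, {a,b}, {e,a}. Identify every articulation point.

a, e, f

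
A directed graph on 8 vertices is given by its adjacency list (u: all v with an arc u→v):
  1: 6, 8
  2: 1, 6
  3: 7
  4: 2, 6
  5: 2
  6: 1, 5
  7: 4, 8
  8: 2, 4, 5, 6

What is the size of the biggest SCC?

6

{1, 2, 4, 5, 6, 8} are all mutually reachable — one SCC of size 6.
{3} is an SCC by itself.
{7} is an SCC by itself.
The largest has 6 vertices.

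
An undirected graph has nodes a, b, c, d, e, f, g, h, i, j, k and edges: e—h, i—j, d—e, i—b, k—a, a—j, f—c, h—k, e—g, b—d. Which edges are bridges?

The edges on the cycle i-b-d-e-h-k-a-j-i are not bridges since each lies on that cycle.
But removing g—e disconnects g from e; removing f—c disconnects f from c — these are bridges.

c-f, e-g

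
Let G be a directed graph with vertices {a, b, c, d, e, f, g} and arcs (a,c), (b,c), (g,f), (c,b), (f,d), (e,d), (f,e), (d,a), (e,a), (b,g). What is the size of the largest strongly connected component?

7

{a, b, c, d, e, f, g} are all mutually reachable — one SCC of size 7.
The largest has 7 vertices.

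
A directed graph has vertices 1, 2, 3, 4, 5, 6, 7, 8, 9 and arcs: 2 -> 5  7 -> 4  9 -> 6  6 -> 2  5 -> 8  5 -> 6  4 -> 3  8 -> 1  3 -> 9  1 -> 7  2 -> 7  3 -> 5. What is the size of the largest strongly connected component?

9

{1, 2, 3, 4, 5, 6, 7, 8, 9} are all mutually reachable — one SCC of size 9.
The largest has 9 vertices.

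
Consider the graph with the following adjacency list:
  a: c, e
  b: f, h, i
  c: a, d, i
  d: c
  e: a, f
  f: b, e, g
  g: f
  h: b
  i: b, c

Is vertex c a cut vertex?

Yes

Deleting c raises the number of components from 1 to 2, so c is a cut vertex.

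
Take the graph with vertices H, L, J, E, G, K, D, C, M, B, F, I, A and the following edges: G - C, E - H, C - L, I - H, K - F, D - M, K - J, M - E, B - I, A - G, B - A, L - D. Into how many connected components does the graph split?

2

Starting from F we can reach F, J, K. That is one component of size 3.
Starting from A we can reach A, B, C, D, E, G, H, I, L, M. That is one component of size 10.
Total: 2 components.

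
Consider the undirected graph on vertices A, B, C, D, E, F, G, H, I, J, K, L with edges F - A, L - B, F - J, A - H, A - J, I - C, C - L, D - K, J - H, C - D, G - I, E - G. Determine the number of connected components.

2

Starting from A we can reach A, F, H, J. That is one component of size 4.
Starting from B we can reach B, C, D, E, G, I, K, L. That is one component of size 8.
Total: 2 components.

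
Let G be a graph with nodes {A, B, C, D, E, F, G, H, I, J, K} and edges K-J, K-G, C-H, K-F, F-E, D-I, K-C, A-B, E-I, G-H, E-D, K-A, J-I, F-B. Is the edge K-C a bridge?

No

After removing K-C, the path K-G-H-C still connects them, so the edge is not a bridge.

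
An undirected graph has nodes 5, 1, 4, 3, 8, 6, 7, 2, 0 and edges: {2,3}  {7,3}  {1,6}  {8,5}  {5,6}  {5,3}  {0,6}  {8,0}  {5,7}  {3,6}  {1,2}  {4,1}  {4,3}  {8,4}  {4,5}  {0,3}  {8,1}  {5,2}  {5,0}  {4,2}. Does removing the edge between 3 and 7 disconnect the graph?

No

After removing 3 - 7, the path 3-5-7 still connects them, so the edge is not a bridge.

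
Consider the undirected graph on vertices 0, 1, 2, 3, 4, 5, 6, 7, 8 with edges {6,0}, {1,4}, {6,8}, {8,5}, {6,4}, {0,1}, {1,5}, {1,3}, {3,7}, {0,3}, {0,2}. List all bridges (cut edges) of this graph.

The edges on the cycle 6-0-1-5-8-6 are not bridges since each lies on that cycle.
But removing 2-0 disconnects 2 from 0; removing 3-7 disconnects 3 from 7 — these are bridges.

0-2, 3-7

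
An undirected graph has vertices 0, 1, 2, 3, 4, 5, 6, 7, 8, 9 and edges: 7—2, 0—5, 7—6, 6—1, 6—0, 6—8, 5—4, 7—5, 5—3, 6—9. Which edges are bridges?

The edges on the cycle 7-6-0-5-7 are not bridges since each lies on that cycle.
But removing 5—4 disconnects 5 from 4; removing 6—9 disconnects 6 from 9; removing 3—5 disconnects 3 from 5; removing 7—2 disconnects 7 from 2 — these are bridges.
In total 6 edges are bridges.

1-6, 2-7, 3-5, 4-5, 6-8, 6-9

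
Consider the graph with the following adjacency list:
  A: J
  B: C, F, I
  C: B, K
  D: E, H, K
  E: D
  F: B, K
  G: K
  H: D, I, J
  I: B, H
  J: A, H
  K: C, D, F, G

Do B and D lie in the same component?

Yes

From B we can reach A, B, C, D, E, F, G, H, I, J, K, which includes D.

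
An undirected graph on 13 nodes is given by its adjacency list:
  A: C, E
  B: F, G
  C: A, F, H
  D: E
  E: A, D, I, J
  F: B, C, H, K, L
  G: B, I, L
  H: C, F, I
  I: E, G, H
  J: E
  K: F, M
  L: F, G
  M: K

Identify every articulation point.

Removing E increases the component count from 1 to 3, so E is a cut vertex.
Removing F increases the component count from 1 to 2, so F is a cut vertex.
Removing K increases the component count from 1 to 2, so K is a cut vertex.
By contrast removing I leaves 1 component; it is not a cut vertex. No other vertex is a cut vertex either.

E, F, K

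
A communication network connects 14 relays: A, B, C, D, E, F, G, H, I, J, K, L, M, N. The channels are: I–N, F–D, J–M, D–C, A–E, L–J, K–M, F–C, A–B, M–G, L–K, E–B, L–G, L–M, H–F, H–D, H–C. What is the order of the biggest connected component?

5

Starting from I we can reach I, N. That is one component of size 2.
Starting from A we can reach A, B, E. That is one component of size 3.
Starting from C we can reach C, D, F, H. That is one component of size 4.
Starting from G we can reach G, J, K, L, M. That is one component of size 5.
The largest has 5 vertices.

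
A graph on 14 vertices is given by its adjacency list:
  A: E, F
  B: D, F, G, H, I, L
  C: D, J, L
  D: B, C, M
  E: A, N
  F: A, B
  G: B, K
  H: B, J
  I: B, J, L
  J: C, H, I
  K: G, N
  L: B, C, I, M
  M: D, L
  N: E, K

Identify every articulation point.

B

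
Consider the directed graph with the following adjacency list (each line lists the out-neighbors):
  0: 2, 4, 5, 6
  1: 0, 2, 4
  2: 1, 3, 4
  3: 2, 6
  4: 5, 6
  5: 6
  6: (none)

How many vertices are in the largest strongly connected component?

4

{0, 1, 2, 3} are all mutually reachable — one SCC of size 4.
{6} is an SCC by itself.
{4} is an SCC by itself.
{5} is an SCC by itself.
The largest has 4 vertices.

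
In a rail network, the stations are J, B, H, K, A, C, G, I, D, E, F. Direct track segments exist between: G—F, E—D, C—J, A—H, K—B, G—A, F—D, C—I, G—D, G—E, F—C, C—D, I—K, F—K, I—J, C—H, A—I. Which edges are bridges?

The edges on the cycle G-F-C-H-A-G are not bridges since each lies on that cycle.
But removing K—B disconnects K from B — this is a bridge.

B-K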